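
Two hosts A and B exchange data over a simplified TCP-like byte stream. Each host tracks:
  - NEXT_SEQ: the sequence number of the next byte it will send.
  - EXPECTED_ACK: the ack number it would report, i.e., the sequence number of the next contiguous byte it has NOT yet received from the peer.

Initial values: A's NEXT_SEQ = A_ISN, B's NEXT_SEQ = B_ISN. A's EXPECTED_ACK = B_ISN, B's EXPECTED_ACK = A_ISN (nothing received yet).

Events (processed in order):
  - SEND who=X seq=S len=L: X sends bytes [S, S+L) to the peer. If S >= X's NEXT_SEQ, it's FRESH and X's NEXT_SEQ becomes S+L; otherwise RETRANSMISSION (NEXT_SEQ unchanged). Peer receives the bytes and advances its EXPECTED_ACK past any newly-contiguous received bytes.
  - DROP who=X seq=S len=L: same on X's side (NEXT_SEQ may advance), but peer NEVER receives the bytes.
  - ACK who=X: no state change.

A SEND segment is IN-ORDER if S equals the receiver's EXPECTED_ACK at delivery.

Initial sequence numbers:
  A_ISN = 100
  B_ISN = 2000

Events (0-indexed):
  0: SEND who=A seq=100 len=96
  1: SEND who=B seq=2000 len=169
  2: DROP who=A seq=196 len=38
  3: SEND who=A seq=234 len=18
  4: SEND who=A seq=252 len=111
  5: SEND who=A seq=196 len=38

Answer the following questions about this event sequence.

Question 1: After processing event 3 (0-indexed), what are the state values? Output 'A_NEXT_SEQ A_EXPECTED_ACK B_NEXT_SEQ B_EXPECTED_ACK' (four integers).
After event 0: A_seq=196 A_ack=2000 B_seq=2000 B_ack=196
After event 1: A_seq=196 A_ack=2169 B_seq=2169 B_ack=196
After event 2: A_seq=234 A_ack=2169 B_seq=2169 B_ack=196
After event 3: A_seq=252 A_ack=2169 B_seq=2169 B_ack=196

252 2169 2169 196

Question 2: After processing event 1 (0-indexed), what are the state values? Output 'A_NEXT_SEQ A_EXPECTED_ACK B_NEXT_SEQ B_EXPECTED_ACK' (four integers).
After event 0: A_seq=196 A_ack=2000 B_seq=2000 B_ack=196
After event 1: A_seq=196 A_ack=2169 B_seq=2169 B_ack=196

196 2169 2169 196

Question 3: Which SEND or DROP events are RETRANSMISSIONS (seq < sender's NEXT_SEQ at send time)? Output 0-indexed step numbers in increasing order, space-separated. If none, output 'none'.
Step 0: SEND seq=100 -> fresh
Step 1: SEND seq=2000 -> fresh
Step 2: DROP seq=196 -> fresh
Step 3: SEND seq=234 -> fresh
Step 4: SEND seq=252 -> fresh
Step 5: SEND seq=196 -> retransmit

Answer: 5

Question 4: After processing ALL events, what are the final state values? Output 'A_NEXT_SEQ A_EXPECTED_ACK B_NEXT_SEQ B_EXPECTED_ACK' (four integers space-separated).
After event 0: A_seq=196 A_ack=2000 B_seq=2000 B_ack=196
After event 1: A_seq=196 A_ack=2169 B_seq=2169 B_ack=196
After event 2: A_seq=234 A_ack=2169 B_seq=2169 B_ack=196
After event 3: A_seq=252 A_ack=2169 B_seq=2169 B_ack=196
After event 4: A_seq=363 A_ack=2169 B_seq=2169 B_ack=196
After event 5: A_seq=363 A_ack=2169 B_seq=2169 B_ack=363

Answer: 363 2169 2169 363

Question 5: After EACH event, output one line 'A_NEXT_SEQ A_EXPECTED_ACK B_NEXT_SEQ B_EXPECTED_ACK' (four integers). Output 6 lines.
196 2000 2000 196
196 2169 2169 196
234 2169 2169 196
252 2169 2169 196
363 2169 2169 196
363 2169 2169 363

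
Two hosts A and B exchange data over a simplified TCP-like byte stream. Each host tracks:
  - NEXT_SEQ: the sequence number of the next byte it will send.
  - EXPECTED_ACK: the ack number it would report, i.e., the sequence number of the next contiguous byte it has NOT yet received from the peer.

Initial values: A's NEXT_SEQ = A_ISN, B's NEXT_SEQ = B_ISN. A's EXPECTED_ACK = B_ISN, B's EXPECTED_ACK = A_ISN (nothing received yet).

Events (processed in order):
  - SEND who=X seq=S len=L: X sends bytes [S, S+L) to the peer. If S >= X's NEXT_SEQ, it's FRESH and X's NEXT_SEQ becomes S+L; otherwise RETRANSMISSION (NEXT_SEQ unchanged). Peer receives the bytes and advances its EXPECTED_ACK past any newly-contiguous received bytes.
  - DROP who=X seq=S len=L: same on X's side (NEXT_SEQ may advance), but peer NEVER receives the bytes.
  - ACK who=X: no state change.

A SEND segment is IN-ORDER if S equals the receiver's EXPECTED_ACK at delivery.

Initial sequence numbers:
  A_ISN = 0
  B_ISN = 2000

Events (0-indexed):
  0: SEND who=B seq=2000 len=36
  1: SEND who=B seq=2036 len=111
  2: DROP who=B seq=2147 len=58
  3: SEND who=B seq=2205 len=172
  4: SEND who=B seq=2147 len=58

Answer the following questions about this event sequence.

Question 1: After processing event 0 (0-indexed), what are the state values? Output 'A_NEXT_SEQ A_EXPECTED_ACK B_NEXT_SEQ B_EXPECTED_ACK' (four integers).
After event 0: A_seq=0 A_ack=2036 B_seq=2036 B_ack=0

0 2036 2036 0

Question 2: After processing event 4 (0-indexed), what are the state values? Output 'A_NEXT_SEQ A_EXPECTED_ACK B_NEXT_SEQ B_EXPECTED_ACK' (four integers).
After event 0: A_seq=0 A_ack=2036 B_seq=2036 B_ack=0
After event 1: A_seq=0 A_ack=2147 B_seq=2147 B_ack=0
After event 2: A_seq=0 A_ack=2147 B_seq=2205 B_ack=0
After event 3: A_seq=0 A_ack=2147 B_seq=2377 B_ack=0
After event 4: A_seq=0 A_ack=2377 B_seq=2377 B_ack=0

0 2377 2377 0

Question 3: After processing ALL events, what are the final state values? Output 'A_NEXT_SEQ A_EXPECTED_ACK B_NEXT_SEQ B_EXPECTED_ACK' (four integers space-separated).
After event 0: A_seq=0 A_ack=2036 B_seq=2036 B_ack=0
After event 1: A_seq=0 A_ack=2147 B_seq=2147 B_ack=0
After event 2: A_seq=0 A_ack=2147 B_seq=2205 B_ack=0
After event 3: A_seq=0 A_ack=2147 B_seq=2377 B_ack=0
After event 4: A_seq=0 A_ack=2377 B_seq=2377 B_ack=0

Answer: 0 2377 2377 0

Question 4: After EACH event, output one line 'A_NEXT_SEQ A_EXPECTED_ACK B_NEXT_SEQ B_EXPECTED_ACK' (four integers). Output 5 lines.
0 2036 2036 0
0 2147 2147 0
0 2147 2205 0
0 2147 2377 0
0 2377 2377 0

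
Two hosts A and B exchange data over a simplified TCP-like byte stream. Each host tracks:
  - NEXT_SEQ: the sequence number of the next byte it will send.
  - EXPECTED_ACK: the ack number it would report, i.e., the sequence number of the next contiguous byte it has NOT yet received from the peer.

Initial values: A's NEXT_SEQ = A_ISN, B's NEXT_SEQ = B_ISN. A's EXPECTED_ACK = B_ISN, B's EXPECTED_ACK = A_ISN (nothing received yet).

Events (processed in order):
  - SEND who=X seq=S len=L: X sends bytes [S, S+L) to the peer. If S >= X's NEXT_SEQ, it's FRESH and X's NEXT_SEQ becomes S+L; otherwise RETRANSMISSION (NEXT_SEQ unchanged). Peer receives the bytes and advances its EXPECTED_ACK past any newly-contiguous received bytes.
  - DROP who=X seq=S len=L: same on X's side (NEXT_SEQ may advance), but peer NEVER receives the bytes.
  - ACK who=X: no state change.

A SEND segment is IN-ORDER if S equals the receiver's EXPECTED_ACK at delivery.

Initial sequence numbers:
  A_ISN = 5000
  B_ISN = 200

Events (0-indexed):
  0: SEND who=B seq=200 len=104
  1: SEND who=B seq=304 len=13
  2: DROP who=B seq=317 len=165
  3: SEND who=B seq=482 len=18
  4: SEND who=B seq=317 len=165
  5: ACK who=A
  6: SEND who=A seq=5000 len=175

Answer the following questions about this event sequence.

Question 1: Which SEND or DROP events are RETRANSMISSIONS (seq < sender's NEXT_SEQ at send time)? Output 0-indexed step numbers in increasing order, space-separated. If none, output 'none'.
Answer: 4

Derivation:
Step 0: SEND seq=200 -> fresh
Step 1: SEND seq=304 -> fresh
Step 2: DROP seq=317 -> fresh
Step 3: SEND seq=482 -> fresh
Step 4: SEND seq=317 -> retransmit
Step 6: SEND seq=5000 -> fresh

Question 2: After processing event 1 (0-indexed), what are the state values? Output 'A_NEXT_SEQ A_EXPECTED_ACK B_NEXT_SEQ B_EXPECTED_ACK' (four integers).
After event 0: A_seq=5000 A_ack=304 B_seq=304 B_ack=5000
After event 1: A_seq=5000 A_ack=317 B_seq=317 B_ack=5000

5000 317 317 5000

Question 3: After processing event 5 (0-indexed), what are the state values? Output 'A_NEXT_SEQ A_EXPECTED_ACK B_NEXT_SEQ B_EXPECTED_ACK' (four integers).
After event 0: A_seq=5000 A_ack=304 B_seq=304 B_ack=5000
After event 1: A_seq=5000 A_ack=317 B_seq=317 B_ack=5000
After event 2: A_seq=5000 A_ack=317 B_seq=482 B_ack=5000
After event 3: A_seq=5000 A_ack=317 B_seq=500 B_ack=5000
After event 4: A_seq=5000 A_ack=500 B_seq=500 B_ack=5000
After event 5: A_seq=5000 A_ack=500 B_seq=500 B_ack=5000

5000 500 500 5000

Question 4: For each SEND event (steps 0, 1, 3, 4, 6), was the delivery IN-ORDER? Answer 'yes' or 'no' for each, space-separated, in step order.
Answer: yes yes no yes yes

Derivation:
Step 0: SEND seq=200 -> in-order
Step 1: SEND seq=304 -> in-order
Step 3: SEND seq=482 -> out-of-order
Step 4: SEND seq=317 -> in-order
Step 6: SEND seq=5000 -> in-order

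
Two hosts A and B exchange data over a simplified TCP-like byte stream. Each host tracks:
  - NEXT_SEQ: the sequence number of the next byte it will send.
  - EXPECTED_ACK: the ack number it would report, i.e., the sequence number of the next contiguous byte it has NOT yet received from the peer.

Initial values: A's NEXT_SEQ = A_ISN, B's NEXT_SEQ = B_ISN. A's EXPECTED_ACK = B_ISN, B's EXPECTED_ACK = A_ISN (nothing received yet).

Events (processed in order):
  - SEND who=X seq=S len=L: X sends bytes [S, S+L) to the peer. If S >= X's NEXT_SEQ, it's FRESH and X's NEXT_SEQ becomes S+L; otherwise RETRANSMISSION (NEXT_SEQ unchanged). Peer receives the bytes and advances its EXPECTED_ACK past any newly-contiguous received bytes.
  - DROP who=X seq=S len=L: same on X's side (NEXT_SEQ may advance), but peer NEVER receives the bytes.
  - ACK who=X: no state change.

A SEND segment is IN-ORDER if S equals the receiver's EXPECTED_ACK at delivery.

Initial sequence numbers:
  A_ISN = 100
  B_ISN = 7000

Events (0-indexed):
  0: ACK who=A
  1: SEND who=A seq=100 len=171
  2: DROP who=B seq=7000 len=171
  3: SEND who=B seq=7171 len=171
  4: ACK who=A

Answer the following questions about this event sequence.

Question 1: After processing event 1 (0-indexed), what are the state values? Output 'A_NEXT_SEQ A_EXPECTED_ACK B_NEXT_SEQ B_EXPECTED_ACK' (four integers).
After event 0: A_seq=100 A_ack=7000 B_seq=7000 B_ack=100
After event 1: A_seq=271 A_ack=7000 B_seq=7000 B_ack=271

271 7000 7000 271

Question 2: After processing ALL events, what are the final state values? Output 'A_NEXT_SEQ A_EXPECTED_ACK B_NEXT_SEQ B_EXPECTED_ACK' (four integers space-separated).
After event 0: A_seq=100 A_ack=7000 B_seq=7000 B_ack=100
After event 1: A_seq=271 A_ack=7000 B_seq=7000 B_ack=271
After event 2: A_seq=271 A_ack=7000 B_seq=7171 B_ack=271
After event 3: A_seq=271 A_ack=7000 B_seq=7342 B_ack=271
After event 4: A_seq=271 A_ack=7000 B_seq=7342 B_ack=271

Answer: 271 7000 7342 271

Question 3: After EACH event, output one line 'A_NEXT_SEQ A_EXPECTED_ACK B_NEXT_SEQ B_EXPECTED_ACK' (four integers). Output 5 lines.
100 7000 7000 100
271 7000 7000 271
271 7000 7171 271
271 7000 7342 271
271 7000 7342 271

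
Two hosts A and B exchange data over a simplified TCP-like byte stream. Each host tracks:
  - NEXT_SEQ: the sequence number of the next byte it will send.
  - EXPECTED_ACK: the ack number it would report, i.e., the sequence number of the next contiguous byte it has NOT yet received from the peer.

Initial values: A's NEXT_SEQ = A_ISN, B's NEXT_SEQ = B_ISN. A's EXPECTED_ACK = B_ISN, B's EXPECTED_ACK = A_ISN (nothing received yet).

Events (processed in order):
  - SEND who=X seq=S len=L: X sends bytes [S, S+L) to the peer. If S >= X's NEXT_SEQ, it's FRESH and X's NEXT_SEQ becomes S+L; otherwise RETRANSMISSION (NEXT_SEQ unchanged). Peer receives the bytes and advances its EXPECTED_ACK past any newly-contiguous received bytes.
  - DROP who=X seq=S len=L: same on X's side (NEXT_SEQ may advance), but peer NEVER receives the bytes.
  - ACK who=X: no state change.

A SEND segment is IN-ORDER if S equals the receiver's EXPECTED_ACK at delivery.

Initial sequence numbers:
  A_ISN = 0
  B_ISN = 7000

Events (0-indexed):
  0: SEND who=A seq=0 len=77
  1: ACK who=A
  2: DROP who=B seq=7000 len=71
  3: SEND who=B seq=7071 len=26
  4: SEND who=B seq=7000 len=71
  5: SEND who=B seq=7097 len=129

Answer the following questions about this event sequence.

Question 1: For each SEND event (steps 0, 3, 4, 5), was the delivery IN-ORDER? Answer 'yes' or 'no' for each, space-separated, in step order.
Answer: yes no yes yes

Derivation:
Step 0: SEND seq=0 -> in-order
Step 3: SEND seq=7071 -> out-of-order
Step 4: SEND seq=7000 -> in-order
Step 5: SEND seq=7097 -> in-order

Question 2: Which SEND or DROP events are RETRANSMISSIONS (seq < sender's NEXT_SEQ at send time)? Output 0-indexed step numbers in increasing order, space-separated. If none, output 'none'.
Answer: 4

Derivation:
Step 0: SEND seq=0 -> fresh
Step 2: DROP seq=7000 -> fresh
Step 3: SEND seq=7071 -> fresh
Step 4: SEND seq=7000 -> retransmit
Step 5: SEND seq=7097 -> fresh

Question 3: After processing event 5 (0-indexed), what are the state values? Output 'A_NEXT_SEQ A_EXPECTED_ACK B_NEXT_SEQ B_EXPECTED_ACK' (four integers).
After event 0: A_seq=77 A_ack=7000 B_seq=7000 B_ack=77
After event 1: A_seq=77 A_ack=7000 B_seq=7000 B_ack=77
After event 2: A_seq=77 A_ack=7000 B_seq=7071 B_ack=77
After event 3: A_seq=77 A_ack=7000 B_seq=7097 B_ack=77
After event 4: A_seq=77 A_ack=7097 B_seq=7097 B_ack=77
After event 5: A_seq=77 A_ack=7226 B_seq=7226 B_ack=77

77 7226 7226 77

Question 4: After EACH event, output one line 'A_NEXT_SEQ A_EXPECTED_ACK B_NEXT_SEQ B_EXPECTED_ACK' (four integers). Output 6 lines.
77 7000 7000 77
77 7000 7000 77
77 7000 7071 77
77 7000 7097 77
77 7097 7097 77
77 7226 7226 77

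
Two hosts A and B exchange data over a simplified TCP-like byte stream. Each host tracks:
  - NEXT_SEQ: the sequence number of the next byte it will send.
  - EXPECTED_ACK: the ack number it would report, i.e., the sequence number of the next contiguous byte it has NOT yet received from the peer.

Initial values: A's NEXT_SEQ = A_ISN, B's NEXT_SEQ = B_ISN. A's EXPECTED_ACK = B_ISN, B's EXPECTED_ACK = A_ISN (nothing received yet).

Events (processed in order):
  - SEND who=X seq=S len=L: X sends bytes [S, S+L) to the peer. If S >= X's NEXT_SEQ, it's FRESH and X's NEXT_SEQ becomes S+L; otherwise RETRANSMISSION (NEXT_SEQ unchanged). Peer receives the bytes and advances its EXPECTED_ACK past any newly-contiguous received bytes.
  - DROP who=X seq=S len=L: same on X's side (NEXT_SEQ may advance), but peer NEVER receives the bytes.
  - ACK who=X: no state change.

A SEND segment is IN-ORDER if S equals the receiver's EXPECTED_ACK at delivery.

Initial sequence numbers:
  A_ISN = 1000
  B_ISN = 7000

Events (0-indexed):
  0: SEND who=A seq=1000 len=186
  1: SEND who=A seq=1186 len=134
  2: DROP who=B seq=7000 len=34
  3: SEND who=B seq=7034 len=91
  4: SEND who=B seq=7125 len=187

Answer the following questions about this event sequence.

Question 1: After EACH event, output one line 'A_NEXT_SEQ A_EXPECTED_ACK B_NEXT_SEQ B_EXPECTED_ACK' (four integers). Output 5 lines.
1186 7000 7000 1186
1320 7000 7000 1320
1320 7000 7034 1320
1320 7000 7125 1320
1320 7000 7312 1320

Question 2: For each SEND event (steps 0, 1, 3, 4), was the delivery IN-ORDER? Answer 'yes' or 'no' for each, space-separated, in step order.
Step 0: SEND seq=1000 -> in-order
Step 1: SEND seq=1186 -> in-order
Step 3: SEND seq=7034 -> out-of-order
Step 4: SEND seq=7125 -> out-of-order

Answer: yes yes no no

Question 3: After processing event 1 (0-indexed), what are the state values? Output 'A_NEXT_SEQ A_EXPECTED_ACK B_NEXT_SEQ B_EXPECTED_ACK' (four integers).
After event 0: A_seq=1186 A_ack=7000 B_seq=7000 B_ack=1186
After event 1: A_seq=1320 A_ack=7000 B_seq=7000 B_ack=1320

1320 7000 7000 1320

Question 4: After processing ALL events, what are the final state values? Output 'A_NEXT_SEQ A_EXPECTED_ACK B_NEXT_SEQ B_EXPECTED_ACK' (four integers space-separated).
After event 0: A_seq=1186 A_ack=7000 B_seq=7000 B_ack=1186
After event 1: A_seq=1320 A_ack=7000 B_seq=7000 B_ack=1320
After event 2: A_seq=1320 A_ack=7000 B_seq=7034 B_ack=1320
After event 3: A_seq=1320 A_ack=7000 B_seq=7125 B_ack=1320
After event 4: A_seq=1320 A_ack=7000 B_seq=7312 B_ack=1320

Answer: 1320 7000 7312 1320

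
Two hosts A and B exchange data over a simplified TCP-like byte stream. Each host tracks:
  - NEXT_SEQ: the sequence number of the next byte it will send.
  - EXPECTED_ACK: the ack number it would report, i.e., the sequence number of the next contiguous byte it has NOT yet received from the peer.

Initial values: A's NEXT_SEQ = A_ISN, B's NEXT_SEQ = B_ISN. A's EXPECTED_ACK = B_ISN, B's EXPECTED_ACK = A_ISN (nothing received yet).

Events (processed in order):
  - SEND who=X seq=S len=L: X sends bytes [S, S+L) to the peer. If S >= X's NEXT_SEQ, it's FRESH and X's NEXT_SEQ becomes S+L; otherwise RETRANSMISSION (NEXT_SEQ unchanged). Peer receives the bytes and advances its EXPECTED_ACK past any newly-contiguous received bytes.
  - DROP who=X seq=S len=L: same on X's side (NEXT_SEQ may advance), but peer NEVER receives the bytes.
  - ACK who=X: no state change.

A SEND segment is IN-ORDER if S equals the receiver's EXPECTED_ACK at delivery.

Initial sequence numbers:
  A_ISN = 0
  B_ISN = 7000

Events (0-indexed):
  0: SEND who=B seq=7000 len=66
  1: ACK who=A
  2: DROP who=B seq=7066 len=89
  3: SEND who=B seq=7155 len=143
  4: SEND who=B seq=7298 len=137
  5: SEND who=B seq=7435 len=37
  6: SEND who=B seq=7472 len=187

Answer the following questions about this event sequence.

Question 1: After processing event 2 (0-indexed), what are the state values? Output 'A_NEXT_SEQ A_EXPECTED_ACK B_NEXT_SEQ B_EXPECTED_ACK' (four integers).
After event 0: A_seq=0 A_ack=7066 B_seq=7066 B_ack=0
After event 1: A_seq=0 A_ack=7066 B_seq=7066 B_ack=0
After event 2: A_seq=0 A_ack=7066 B_seq=7155 B_ack=0

0 7066 7155 0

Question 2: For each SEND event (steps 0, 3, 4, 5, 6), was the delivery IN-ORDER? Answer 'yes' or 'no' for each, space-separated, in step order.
Step 0: SEND seq=7000 -> in-order
Step 3: SEND seq=7155 -> out-of-order
Step 4: SEND seq=7298 -> out-of-order
Step 5: SEND seq=7435 -> out-of-order
Step 6: SEND seq=7472 -> out-of-order

Answer: yes no no no no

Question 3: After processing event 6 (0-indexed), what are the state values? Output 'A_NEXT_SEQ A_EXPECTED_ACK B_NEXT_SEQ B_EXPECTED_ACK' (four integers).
After event 0: A_seq=0 A_ack=7066 B_seq=7066 B_ack=0
After event 1: A_seq=0 A_ack=7066 B_seq=7066 B_ack=0
After event 2: A_seq=0 A_ack=7066 B_seq=7155 B_ack=0
After event 3: A_seq=0 A_ack=7066 B_seq=7298 B_ack=0
After event 4: A_seq=0 A_ack=7066 B_seq=7435 B_ack=0
After event 5: A_seq=0 A_ack=7066 B_seq=7472 B_ack=0
After event 6: A_seq=0 A_ack=7066 B_seq=7659 B_ack=0

0 7066 7659 0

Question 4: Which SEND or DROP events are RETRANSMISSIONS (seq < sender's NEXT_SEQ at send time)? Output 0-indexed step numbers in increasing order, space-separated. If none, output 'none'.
Answer: none

Derivation:
Step 0: SEND seq=7000 -> fresh
Step 2: DROP seq=7066 -> fresh
Step 3: SEND seq=7155 -> fresh
Step 4: SEND seq=7298 -> fresh
Step 5: SEND seq=7435 -> fresh
Step 6: SEND seq=7472 -> fresh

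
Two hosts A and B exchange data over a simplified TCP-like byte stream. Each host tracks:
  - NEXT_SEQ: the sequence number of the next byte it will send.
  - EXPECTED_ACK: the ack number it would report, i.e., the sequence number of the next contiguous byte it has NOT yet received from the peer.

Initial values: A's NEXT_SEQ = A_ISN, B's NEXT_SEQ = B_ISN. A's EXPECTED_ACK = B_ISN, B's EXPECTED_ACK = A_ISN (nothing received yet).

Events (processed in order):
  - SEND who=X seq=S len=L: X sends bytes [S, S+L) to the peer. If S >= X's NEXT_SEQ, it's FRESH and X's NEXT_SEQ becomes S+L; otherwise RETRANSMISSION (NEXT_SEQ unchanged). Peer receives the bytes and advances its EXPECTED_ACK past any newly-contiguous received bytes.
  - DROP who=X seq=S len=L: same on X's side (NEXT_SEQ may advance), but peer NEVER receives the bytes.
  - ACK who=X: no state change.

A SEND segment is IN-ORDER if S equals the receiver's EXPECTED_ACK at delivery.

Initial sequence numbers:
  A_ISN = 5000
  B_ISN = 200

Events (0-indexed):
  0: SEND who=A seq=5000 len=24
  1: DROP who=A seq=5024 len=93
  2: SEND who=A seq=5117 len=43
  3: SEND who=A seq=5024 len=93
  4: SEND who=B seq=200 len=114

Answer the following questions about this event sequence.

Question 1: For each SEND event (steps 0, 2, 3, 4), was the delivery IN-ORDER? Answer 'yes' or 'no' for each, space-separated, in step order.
Answer: yes no yes yes

Derivation:
Step 0: SEND seq=5000 -> in-order
Step 2: SEND seq=5117 -> out-of-order
Step 3: SEND seq=5024 -> in-order
Step 4: SEND seq=200 -> in-order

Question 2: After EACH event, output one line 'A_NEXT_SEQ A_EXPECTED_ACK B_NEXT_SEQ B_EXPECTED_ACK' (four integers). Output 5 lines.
5024 200 200 5024
5117 200 200 5024
5160 200 200 5024
5160 200 200 5160
5160 314 314 5160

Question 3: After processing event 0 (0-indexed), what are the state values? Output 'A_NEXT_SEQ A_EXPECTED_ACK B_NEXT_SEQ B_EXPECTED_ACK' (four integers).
After event 0: A_seq=5024 A_ack=200 B_seq=200 B_ack=5024

5024 200 200 5024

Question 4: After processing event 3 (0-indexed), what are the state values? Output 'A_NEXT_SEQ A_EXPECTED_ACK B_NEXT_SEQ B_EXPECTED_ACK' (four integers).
After event 0: A_seq=5024 A_ack=200 B_seq=200 B_ack=5024
After event 1: A_seq=5117 A_ack=200 B_seq=200 B_ack=5024
After event 2: A_seq=5160 A_ack=200 B_seq=200 B_ack=5024
After event 3: A_seq=5160 A_ack=200 B_seq=200 B_ack=5160

5160 200 200 5160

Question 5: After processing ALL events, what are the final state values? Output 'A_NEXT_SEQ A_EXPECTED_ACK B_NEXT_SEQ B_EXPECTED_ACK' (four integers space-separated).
Answer: 5160 314 314 5160

Derivation:
After event 0: A_seq=5024 A_ack=200 B_seq=200 B_ack=5024
After event 1: A_seq=5117 A_ack=200 B_seq=200 B_ack=5024
After event 2: A_seq=5160 A_ack=200 B_seq=200 B_ack=5024
After event 3: A_seq=5160 A_ack=200 B_seq=200 B_ack=5160
After event 4: A_seq=5160 A_ack=314 B_seq=314 B_ack=5160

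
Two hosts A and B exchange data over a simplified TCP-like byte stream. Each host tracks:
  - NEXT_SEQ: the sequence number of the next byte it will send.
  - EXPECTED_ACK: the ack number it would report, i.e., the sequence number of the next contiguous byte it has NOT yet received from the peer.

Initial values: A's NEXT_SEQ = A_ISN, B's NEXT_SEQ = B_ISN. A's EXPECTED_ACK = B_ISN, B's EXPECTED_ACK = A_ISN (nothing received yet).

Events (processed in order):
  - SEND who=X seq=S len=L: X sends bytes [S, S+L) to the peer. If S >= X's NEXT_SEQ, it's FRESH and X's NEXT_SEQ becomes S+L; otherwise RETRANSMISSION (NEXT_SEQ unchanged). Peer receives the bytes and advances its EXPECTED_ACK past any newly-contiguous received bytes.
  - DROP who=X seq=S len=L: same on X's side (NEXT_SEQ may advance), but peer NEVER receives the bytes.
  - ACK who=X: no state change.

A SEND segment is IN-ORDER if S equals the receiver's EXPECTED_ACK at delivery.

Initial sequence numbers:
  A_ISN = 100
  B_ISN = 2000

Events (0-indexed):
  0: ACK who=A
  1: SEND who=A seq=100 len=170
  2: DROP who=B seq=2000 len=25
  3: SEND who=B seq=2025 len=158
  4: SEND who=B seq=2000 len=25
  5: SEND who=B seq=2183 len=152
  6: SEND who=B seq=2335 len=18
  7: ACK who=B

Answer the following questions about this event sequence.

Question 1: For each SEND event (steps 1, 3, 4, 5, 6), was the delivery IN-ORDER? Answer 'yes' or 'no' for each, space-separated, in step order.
Step 1: SEND seq=100 -> in-order
Step 3: SEND seq=2025 -> out-of-order
Step 4: SEND seq=2000 -> in-order
Step 5: SEND seq=2183 -> in-order
Step 6: SEND seq=2335 -> in-order

Answer: yes no yes yes yes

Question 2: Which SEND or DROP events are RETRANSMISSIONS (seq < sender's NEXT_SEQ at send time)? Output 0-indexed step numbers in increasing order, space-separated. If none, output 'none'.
Step 1: SEND seq=100 -> fresh
Step 2: DROP seq=2000 -> fresh
Step 3: SEND seq=2025 -> fresh
Step 4: SEND seq=2000 -> retransmit
Step 5: SEND seq=2183 -> fresh
Step 6: SEND seq=2335 -> fresh

Answer: 4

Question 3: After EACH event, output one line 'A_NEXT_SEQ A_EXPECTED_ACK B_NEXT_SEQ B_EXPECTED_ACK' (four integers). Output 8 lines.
100 2000 2000 100
270 2000 2000 270
270 2000 2025 270
270 2000 2183 270
270 2183 2183 270
270 2335 2335 270
270 2353 2353 270
270 2353 2353 270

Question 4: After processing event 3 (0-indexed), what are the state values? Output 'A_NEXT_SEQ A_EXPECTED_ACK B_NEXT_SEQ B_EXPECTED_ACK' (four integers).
After event 0: A_seq=100 A_ack=2000 B_seq=2000 B_ack=100
After event 1: A_seq=270 A_ack=2000 B_seq=2000 B_ack=270
After event 2: A_seq=270 A_ack=2000 B_seq=2025 B_ack=270
After event 3: A_seq=270 A_ack=2000 B_seq=2183 B_ack=270

270 2000 2183 270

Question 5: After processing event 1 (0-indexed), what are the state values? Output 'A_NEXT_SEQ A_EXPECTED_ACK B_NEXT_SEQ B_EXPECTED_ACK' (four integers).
After event 0: A_seq=100 A_ack=2000 B_seq=2000 B_ack=100
After event 1: A_seq=270 A_ack=2000 B_seq=2000 B_ack=270

270 2000 2000 270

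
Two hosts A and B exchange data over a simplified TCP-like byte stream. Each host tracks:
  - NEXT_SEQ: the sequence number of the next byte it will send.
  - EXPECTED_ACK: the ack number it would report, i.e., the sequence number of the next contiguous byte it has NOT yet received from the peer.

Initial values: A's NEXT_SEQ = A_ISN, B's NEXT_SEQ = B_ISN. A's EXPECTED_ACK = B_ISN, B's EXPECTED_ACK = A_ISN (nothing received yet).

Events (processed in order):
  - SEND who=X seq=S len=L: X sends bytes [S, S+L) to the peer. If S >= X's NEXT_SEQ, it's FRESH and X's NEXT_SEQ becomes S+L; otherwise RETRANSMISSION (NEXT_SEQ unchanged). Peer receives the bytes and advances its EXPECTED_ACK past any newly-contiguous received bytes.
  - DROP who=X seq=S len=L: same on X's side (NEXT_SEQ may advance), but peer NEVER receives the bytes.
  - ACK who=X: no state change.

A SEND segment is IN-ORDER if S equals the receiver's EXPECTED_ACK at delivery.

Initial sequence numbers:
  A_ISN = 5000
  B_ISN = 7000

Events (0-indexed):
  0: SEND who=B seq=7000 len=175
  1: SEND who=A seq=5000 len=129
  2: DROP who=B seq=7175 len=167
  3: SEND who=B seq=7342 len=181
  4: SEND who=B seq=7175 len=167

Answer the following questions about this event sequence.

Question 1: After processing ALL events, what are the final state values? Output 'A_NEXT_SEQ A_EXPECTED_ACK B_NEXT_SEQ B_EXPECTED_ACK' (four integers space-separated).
After event 0: A_seq=5000 A_ack=7175 B_seq=7175 B_ack=5000
After event 1: A_seq=5129 A_ack=7175 B_seq=7175 B_ack=5129
After event 2: A_seq=5129 A_ack=7175 B_seq=7342 B_ack=5129
After event 3: A_seq=5129 A_ack=7175 B_seq=7523 B_ack=5129
After event 4: A_seq=5129 A_ack=7523 B_seq=7523 B_ack=5129

Answer: 5129 7523 7523 5129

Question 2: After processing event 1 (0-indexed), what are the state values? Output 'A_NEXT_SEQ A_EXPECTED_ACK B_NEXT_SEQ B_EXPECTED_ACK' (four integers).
After event 0: A_seq=5000 A_ack=7175 B_seq=7175 B_ack=5000
After event 1: A_seq=5129 A_ack=7175 B_seq=7175 B_ack=5129

5129 7175 7175 5129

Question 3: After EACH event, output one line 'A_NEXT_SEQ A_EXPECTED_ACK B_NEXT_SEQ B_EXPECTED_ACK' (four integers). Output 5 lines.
5000 7175 7175 5000
5129 7175 7175 5129
5129 7175 7342 5129
5129 7175 7523 5129
5129 7523 7523 5129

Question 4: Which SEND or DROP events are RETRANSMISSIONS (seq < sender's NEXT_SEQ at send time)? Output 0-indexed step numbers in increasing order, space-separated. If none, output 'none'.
Answer: 4

Derivation:
Step 0: SEND seq=7000 -> fresh
Step 1: SEND seq=5000 -> fresh
Step 2: DROP seq=7175 -> fresh
Step 3: SEND seq=7342 -> fresh
Step 4: SEND seq=7175 -> retransmit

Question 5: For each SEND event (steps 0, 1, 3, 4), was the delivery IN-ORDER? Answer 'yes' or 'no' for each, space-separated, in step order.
Answer: yes yes no yes

Derivation:
Step 0: SEND seq=7000 -> in-order
Step 1: SEND seq=5000 -> in-order
Step 3: SEND seq=7342 -> out-of-order
Step 4: SEND seq=7175 -> in-order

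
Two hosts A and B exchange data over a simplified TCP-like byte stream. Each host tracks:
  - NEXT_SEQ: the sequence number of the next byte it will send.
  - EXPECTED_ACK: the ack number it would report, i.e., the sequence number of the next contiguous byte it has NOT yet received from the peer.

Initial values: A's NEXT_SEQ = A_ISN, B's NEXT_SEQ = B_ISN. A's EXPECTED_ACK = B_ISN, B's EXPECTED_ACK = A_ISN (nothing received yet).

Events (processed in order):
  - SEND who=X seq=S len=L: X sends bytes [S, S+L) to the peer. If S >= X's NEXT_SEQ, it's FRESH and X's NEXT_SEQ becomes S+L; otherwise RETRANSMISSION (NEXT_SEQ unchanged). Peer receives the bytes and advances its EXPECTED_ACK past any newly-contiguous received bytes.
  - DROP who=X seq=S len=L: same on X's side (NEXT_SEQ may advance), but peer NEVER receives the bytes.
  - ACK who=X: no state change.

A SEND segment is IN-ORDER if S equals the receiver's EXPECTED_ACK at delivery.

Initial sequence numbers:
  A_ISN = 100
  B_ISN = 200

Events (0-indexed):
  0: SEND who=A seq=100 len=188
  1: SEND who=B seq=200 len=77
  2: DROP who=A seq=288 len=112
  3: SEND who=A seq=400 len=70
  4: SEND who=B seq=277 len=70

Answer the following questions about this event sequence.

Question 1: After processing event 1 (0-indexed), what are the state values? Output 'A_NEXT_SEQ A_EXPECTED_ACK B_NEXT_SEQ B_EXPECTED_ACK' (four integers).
After event 0: A_seq=288 A_ack=200 B_seq=200 B_ack=288
After event 1: A_seq=288 A_ack=277 B_seq=277 B_ack=288

288 277 277 288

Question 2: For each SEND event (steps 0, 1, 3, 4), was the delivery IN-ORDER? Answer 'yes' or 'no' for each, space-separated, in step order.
Answer: yes yes no yes

Derivation:
Step 0: SEND seq=100 -> in-order
Step 1: SEND seq=200 -> in-order
Step 3: SEND seq=400 -> out-of-order
Step 4: SEND seq=277 -> in-order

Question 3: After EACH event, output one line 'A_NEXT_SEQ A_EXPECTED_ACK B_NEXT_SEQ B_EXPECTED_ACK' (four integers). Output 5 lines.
288 200 200 288
288 277 277 288
400 277 277 288
470 277 277 288
470 347 347 288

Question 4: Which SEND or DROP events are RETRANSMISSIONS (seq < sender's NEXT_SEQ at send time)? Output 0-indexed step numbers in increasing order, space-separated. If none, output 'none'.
Answer: none

Derivation:
Step 0: SEND seq=100 -> fresh
Step 1: SEND seq=200 -> fresh
Step 2: DROP seq=288 -> fresh
Step 3: SEND seq=400 -> fresh
Step 4: SEND seq=277 -> fresh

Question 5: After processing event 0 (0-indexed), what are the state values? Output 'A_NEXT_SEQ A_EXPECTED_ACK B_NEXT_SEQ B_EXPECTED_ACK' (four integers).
After event 0: A_seq=288 A_ack=200 B_seq=200 B_ack=288

288 200 200 288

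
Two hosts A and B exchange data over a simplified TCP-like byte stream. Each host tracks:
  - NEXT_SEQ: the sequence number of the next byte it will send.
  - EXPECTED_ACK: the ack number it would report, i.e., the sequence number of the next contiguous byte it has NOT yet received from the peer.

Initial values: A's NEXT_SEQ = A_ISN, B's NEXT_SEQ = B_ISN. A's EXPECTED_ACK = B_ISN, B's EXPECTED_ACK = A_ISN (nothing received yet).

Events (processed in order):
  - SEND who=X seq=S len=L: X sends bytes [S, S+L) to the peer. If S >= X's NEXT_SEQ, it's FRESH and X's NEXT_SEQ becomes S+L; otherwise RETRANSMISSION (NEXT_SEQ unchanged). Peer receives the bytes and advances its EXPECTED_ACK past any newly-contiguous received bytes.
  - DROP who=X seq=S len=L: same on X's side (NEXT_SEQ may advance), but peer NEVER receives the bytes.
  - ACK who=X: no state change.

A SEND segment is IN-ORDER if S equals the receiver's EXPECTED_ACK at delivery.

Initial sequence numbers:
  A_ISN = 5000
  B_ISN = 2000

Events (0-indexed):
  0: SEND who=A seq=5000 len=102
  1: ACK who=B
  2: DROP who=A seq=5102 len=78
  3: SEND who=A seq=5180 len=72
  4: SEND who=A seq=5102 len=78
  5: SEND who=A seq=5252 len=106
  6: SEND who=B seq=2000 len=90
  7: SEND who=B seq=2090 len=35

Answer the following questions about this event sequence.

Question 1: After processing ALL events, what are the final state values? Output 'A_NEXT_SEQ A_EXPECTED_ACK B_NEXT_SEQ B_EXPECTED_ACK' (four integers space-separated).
Answer: 5358 2125 2125 5358

Derivation:
After event 0: A_seq=5102 A_ack=2000 B_seq=2000 B_ack=5102
After event 1: A_seq=5102 A_ack=2000 B_seq=2000 B_ack=5102
After event 2: A_seq=5180 A_ack=2000 B_seq=2000 B_ack=5102
After event 3: A_seq=5252 A_ack=2000 B_seq=2000 B_ack=5102
After event 4: A_seq=5252 A_ack=2000 B_seq=2000 B_ack=5252
After event 5: A_seq=5358 A_ack=2000 B_seq=2000 B_ack=5358
After event 6: A_seq=5358 A_ack=2090 B_seq=2090 B_ack=5358
After event 7: A_seq=5358 A_ack=2125 B_seq=2125 B_ack=5358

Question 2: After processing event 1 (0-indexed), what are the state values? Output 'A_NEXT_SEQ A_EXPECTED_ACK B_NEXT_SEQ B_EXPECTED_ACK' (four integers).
After event 0: A_seq=5102 A_ack=2000 B_seq=2000 B_ack=5102
After event 1: A_seq=5102 A_ack=2000 B_seq=2000 B_ack=5102

5102 2000 2000 5102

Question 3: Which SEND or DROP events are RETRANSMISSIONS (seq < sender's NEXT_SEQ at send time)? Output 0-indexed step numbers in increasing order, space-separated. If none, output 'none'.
Step 0: SEND seq=5000 -> fresh
Step 2: DROP seq=5102 -> fresh
Step 3: SEND seq=5180 -> fresh
Step 4: SEND seq=5102 -> retransmit
Step 5: SEND seq=5252 -> fresh
Step 6: SEND seq=2000 -> fresh
Step 7: SEND seq=2090 -> fresh

Answer: 4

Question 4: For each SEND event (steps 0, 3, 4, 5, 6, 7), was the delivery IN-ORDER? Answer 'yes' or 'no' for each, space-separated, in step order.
Answer: yes no yes yes yes yes

Derivation:
Step 0: SEND seq=5000 -> in-order
Step 3: SEND seq=5180 -> out-of-order
Step 4: SEND seq=5102 -> in-order
Step 5: SEND seq=5252 -> in-order
Step 6: SEND seq=2000 -> in-order
Step 7: SEND seq=2090 -> in-order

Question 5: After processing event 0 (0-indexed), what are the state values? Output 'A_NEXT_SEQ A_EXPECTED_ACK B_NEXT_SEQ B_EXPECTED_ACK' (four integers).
After event 0: A_seq=5102 A_ack=2000 B_seq=2000 B_ack=5102

5102 2000 2000 5102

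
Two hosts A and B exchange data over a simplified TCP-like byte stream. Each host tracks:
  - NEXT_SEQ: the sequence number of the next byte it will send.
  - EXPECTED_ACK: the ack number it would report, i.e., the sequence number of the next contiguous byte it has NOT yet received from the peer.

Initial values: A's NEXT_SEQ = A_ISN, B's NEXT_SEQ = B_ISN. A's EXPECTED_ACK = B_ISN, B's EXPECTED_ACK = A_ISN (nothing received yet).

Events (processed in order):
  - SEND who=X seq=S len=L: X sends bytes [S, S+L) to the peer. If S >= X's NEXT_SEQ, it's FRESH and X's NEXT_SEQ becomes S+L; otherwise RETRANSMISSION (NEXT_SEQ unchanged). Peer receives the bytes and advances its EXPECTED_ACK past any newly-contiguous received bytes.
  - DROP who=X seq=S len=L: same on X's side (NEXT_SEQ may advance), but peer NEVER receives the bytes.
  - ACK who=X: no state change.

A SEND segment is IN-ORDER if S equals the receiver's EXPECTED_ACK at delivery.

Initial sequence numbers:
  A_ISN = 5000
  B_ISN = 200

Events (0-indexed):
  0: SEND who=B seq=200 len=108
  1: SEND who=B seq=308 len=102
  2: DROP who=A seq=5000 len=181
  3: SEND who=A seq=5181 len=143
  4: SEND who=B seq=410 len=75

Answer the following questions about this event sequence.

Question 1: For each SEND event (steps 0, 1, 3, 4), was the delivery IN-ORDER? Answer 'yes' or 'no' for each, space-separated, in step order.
Answer: yes yes no yes

Derivation:
Step 0: SEND seq=200 -> in-order
Step 1: SEND seq=308 -> in-order
Step 3: SEND seq=5181 -> out-of-order
Step 4: SEND seq=410 -> in-order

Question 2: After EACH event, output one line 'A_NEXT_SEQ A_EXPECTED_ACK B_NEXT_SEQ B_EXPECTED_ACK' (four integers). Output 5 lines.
5000 308 308 5000
5000 410 410 5000
5181 410 410 5000
5324 410 410 5000
5324 485 485 5000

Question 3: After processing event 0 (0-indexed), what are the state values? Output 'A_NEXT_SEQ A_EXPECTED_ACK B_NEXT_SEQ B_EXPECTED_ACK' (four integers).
After event 0: A_seq=5000 A_ack=308 B_seq=308 B_ack=5000

5000 308 308 5000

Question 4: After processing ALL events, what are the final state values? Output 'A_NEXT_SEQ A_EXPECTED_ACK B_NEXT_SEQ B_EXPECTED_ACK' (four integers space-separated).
Answer: 5324 485 485 5000

Derivation:
After event 0: A_seq=5000 A_ack=308 B_seq=308 B_ack=5000
After event 1: A_seq=5000 A_ack=410 B_seq=410 B_ack=5000
After event 2: A_seq=5181 A_ack=410 B_seq=410 B_ack=5000
After event 3: A_seq=5324 A_ack=410 B_seq=410 B_ack=5000
After event 4: A_seq=5324 A_ack=485 B_seq=485 B_ack=5000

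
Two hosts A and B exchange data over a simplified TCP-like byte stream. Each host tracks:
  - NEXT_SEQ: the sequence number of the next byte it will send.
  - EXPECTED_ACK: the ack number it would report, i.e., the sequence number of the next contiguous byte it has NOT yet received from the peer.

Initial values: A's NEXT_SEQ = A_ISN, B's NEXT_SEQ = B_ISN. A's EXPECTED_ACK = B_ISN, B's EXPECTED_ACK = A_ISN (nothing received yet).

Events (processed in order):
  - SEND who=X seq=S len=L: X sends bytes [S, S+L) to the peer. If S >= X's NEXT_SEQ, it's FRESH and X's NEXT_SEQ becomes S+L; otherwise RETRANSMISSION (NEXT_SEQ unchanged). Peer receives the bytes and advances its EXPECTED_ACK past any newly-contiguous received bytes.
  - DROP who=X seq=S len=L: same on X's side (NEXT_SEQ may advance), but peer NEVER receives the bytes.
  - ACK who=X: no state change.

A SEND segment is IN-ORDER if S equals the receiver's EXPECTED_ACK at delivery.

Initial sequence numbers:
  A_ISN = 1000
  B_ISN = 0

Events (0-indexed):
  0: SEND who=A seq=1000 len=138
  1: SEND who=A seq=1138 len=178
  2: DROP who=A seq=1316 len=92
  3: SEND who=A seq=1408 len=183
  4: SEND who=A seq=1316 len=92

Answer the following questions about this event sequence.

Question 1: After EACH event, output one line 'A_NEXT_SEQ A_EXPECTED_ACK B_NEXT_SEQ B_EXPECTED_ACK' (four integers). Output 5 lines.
1138 0 0 1138
1316 0 0 1316
1408 0 0 1316
1591 0 0 1316
1591 0 0 1591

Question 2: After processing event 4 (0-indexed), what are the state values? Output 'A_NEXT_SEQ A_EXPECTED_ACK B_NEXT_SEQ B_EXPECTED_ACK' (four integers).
After event 0: A_seq=1138 A_ack=0 B_seq=0 B_ack=1138
After event 1: A_seq=1316 A_ack=0 B_seq=0 B_ack=1316
After event 2: A_seq=1408 A_ack=0 B_seq=0 B_ack=1316
After event 3: A_seq=1591 A_ack=0 B_seq=0 B_ack=1316
After event 4: A_seq=1591 A_ack=0 B_seq=0 B_ack=1591

1591 0 0 1591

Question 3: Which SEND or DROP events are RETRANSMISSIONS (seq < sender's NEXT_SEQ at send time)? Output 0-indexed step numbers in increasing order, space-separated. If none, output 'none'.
Answer: 4

Derivation:
Step 0: SEND seq=1000 -> fresh
Step 1: SEND seq=1138 -> fresh
Step 2: DROP seq=1316 -> fresh
Step 3: SEND seq=1408 -> fresh
Step 4: SEND seq=1316 -> retransmit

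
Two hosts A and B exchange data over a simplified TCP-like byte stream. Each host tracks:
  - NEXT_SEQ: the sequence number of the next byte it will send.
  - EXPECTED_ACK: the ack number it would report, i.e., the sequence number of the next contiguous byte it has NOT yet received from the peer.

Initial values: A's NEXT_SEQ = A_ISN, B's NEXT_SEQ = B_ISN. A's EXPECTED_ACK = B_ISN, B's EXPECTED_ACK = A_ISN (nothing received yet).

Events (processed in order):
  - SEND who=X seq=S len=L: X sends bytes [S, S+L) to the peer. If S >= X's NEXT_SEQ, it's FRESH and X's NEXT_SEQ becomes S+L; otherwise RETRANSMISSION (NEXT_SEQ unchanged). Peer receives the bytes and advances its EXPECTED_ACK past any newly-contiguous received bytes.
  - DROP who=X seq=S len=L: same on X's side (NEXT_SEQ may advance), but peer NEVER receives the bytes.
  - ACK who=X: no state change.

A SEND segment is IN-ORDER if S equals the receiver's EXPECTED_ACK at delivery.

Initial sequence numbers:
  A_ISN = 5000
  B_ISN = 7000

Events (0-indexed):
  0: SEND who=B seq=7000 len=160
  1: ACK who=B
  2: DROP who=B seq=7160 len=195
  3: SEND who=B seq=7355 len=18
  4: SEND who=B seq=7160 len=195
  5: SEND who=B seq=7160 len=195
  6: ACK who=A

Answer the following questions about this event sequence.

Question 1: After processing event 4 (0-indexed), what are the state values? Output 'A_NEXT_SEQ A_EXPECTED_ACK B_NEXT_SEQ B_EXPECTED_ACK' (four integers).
After event 0: A_seq=5000 A_ack=7160 B_seq=7160 B_ack=5000
After event 1: A_seq=5000 A_ack=7160 B_seq=7160 B_ack=5000
After event 2: A_seq=5000 A_ack=7160 B_seq=7355 B_ack=5000
After event 3: A_seq=5000 A_ack=7160 B_seq=7373 B_ack=5000
After event 4: A_seq=5000 A_ack=7373 B_seq=7373 B_ack=5000

5000 7373 7373 5000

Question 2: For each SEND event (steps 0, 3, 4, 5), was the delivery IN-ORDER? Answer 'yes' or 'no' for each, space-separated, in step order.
Step 0: SEND seq=7000 -> in-order
Step 3: SEND seq=7355 -> out-of-order
Step 4: SEND seq=7160 -> in-order
Step 5: SEND seq=7160 -> out-of-order

Answer: yes no yes no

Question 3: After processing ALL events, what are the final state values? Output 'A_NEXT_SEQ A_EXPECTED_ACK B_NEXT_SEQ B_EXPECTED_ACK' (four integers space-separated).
After event 0: A_seq=5000 A_ack=7160 B_seq=7160 B_ack=5000
After event 1: A_seq=5000 A_ack=7160 B_seq=7160 B_ack=5000
After event 2: A_seq=5000 A_ack=7160 B_seq=7355 B_ack=5000
After event 3: A_seq=5000 A_ack=7160 B_seq=7373 B_ack=5000
After event 4: A_seq=5000 A_ack=7373 B_seq=7373 B_ack=5000
After event 5: A_seq=5000 A_ack=7373 B_seq=7373 B_ack=5000
After event 6: A_seq=5000 A_ack=7373 B_seq=7373 B_ack=5000

Answer: 5000 7373 7373 5000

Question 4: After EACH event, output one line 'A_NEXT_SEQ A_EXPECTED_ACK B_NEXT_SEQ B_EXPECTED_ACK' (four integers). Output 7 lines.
5000 7160 7160 5000
5000 7160 7160 5000
5000 7160 7355 5000
5000 7160 7373 5000
5000 7373 7373 5000
5000 7373 7373 5000
5000 7373 7373 5000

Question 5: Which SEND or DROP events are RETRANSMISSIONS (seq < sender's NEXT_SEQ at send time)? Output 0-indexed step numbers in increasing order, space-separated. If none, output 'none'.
Step 0: SEND seq=7000 -> fresh
Step 2: DROP seq=7160 -> fresh
Step 3: SEND seq=7355 -> fresh
Step 4: SEND seq=7160 -> retransmit
Step 5: SEND seq=7160 -> retransmit

Answer: 4 5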